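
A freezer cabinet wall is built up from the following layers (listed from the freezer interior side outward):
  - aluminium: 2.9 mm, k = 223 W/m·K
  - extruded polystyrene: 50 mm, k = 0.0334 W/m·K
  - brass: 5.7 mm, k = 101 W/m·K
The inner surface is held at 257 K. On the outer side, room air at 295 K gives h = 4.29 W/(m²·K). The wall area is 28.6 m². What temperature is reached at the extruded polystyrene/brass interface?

T ≈ 290 K

Model the wall as resistances in series:
R_aluminium = L/(kA) = 0.0029/(223×28.6) = 4.547×10^-7 K/W
R_extruded polystyrene = L/(kA) = 0.05/(0.0334×28.6) = 0.05234 K/W
R_brass = L/(kA) = 0.0057/(101×28.6) = 1.973×10^-6 K/W
R_outer film = 1/(h_o·A) = 1/(4.29×28.6) = 0.00815 K/W
R_total = 0.0605 K/W;  Q = ΔT/R_total = 38/0.0605 = 628.1 W
T_interface = T_inner + Q·ΣR(inner→interface) = 257 + 628×0.05234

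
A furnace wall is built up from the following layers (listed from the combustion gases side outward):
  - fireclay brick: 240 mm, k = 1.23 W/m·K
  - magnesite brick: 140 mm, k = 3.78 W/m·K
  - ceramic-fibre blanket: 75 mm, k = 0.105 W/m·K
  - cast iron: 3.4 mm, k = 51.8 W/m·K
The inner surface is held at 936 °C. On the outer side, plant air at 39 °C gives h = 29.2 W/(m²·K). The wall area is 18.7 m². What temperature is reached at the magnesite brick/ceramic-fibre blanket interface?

Thermal resistances in series:
R_fireclay brick = L/(kA) = 0.24/(1.23×18.7) = 0.01043 K/W
R_magnesite brick = L/(kA) = 0.14/(3.78×18.7) = 0.001981 K/W
R_ceramic-fibre blanket = L/(kA) = 0.075/(0.105×18.7) = 0.0382 K/W
R_cast iron = L/(kA) = 0.0034/(51.8×18.7) = 3.51×10^-6 K/W
R_outer film = 1/(h_o·A) = 1/(29.2×18.7) = 0.001831 K/W
R_total = 0.05245 K/W;  Q = ΔT/R_total = 897/0.05245 = 17100 W
T_interface = T_inner − Q·ΣR(inner→interface) = 936 − 17100×0.01241

T ≈ 724 °C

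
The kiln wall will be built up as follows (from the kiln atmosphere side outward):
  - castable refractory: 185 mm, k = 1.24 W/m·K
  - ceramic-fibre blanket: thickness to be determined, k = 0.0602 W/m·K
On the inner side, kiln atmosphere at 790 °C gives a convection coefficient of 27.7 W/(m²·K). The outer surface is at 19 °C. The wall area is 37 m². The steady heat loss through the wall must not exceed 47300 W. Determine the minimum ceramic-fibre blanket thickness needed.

L ≈ 25.2 mm

Thermal resistances in series:
R_inner film = 1/(h_i·A) = 1/(27.7×37) = 9.757×10^-4 K/W
R_castable refractory = L/(kA) = 0.185/(1.24×37) = 0.004032 K/W
Sum of the known resistances R_other = 0.005008 K/W
Required total resistance R_tot = ΔT/Q_allow = 771/47300 = 0.0163 K/W
R_ceramic-fibre blanket = R_tot − R_other = 0.01129 K/W
L = R·k·A = 0.01129×0.0602×37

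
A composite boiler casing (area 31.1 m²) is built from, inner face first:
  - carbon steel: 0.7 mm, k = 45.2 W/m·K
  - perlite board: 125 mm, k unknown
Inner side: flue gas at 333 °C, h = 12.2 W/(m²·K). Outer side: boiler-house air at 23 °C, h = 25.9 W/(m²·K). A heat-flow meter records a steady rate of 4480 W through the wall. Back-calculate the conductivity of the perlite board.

Thermal resistances in series:
R_inner film = 1/(h_i·A) = 1/(12.2×31.1) = 0.002636 K/W
R_carbon steel = L/(kA) = 0.0007/(45.2×31.1) = 4.98×10^-7 K/W
R_outer film = 1/(h_o·A) = 1/(25.9×31.1) = 0.001241 K/W
Sum of known resistances R_other = 0.003878 K/W
Total R = ΔT/Q = 310/4480 = 0.0692 K/W
R_perlite board = R_total − R_other = 0.06532 K/W
k = L/(R·A) = 0.125/(0.06532×31.1)

k ≈ 0.0615 W/(m·K)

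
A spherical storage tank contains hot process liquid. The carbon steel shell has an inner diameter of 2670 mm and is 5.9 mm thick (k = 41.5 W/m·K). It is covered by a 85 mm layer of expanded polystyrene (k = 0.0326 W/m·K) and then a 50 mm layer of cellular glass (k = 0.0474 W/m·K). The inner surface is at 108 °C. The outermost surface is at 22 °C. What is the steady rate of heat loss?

Q ≈ 579 W

Each spherical layer contributes R = (1/r_i − 1/r_o)/(4πk):
R_carbon steel shell = (1/1.335 − 1/1.3409)/(4π×41.5) = 6.32×10^-6 K/W
R_expanded polystyrene = (1/1.3409 − 1/1.4259)/(4π×0.0326) = 0.1085 K/W
R_cellular glass = (1/1.4259 − 1/1.4759)/(4π×0.0474) = 0.03989 K/W
R_total = 0.1484 K/W
Q = ΔT/R_total = 86/0.1484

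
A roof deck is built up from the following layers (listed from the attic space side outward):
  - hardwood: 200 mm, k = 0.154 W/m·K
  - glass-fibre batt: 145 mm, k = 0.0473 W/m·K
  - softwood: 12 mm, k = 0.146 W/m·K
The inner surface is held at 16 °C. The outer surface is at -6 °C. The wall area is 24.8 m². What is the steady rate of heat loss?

Model the wall as resistances in series:
R_hardwood = L/(kA) = 0.2/(0.154×24.8) = 0.05237 K/W
R_glass-fibre batt = L/(kA) = 0.145/(0.0473×24.8) = 0.1236 K/W
R_softwood = L/(kA) = 0.012/(0.146×24.8) = 0.003314 K/W
R_total = 0.1793 K/W
Q = ΔT / R_total = 22 / 0.1793

Q ≈ 123 W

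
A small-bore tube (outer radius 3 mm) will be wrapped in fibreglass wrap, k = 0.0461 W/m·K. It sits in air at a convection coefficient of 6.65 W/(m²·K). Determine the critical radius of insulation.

r_cr ≈ 6.93 mm

For a cylinder r_cr = k/h = 0.0461/6.65
r_cr = 6.93 mm; since the bare radius (3 mm) is below r_cr, adding a thin layer of insulation will *increase* heat loss.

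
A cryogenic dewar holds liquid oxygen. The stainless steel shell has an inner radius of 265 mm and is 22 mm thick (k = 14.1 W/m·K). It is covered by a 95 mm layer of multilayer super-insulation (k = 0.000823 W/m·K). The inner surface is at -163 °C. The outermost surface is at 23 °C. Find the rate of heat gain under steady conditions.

Q ≈ 2.22 W

Each spherical layer contributes R = (1/r_i − 1/r_o)/(4πk):
R_stainless steel shell = (1/0.265 − 1/0.287)/(4π×14.1) = 0.001633 K/W
R_multilayer super-insulation = (1/0.287 − 1/0.382)/(4π×0.000823) = 83.79 K/W
R_total = 83.79 K/W
Q = ΔT/R_total = 186/83.79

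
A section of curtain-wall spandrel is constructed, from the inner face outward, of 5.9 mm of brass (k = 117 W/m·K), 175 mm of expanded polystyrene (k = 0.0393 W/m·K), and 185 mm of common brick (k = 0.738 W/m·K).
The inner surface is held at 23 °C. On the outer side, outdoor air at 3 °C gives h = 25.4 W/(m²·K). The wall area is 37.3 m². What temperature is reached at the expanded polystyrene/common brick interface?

T ≈ 4.22 °C

Using the resistance-network approach (series):
R_brass = L/(kA) = 0.0059/(117×37.3) = 1.352×10^-6 K/W
R_expanded polystyrene = L/(kA) = 0.175/(0.0393×37.3) = 0.1194 K/W
R_common brick = L/(kA) = 0.185/(0.738×37.3) = 0.006721 K/W
R_outer film = 1/(h_o·A) = 1/(25.4×37.3) = 0.001055 K/W
R_total = 0.1272 K/W;  Q = ΔT/R_total = 20/0.1272 = 157.3 W
T_interface = T_inner − Q·ΣR(inner→interface) = 23 − 157×0.1194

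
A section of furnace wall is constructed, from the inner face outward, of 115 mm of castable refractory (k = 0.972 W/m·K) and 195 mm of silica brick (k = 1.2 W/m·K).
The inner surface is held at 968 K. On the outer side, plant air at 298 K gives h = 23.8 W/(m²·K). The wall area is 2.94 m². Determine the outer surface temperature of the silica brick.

T ≈ 385 K

Using the resistance-network approach (series):
R_castable refractory = L/(kA) = 0.115/(0.972×2.94) = 0.04024 K/W
R_silica brick = L/(kA) = 0.195/(1.2×2.94) = 0.05527 K/W
R_outer film = 1/(h_o·A) = 1/(23.8×2.94) = 0.01429 K/W
R_total = 0.1098 K/W;  Q = ΔT/R_total = 670/0.1098 = 6102 W
T_interface = T_inner − Q·ΣR(inner→interface) = 968 − 6100×0.09551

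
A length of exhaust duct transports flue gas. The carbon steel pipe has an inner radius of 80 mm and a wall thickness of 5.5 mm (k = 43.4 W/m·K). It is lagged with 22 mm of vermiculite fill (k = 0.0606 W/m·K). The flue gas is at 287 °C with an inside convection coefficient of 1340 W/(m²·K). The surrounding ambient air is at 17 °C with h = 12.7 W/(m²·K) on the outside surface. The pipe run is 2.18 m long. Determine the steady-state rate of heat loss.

Q ≈ 818 W

Cylindrical conduction, so R = ln(r₂/r₁)/(2πkL) per layer, in series:
R_inner film = 1/(h_i·2πr₁L) = 1/(1340×2π×0.08×2.18) = 6.81×10^-4 K/W
R_carbon steel pipe wall = ln(85.5/80)/(2π×43.4×2.18) = 1.118×10^-4 K/W
R_vermiculite fill = ln(107.5/85.5)/(2π×0.0606×2.18) = 0.2759 K/W
R_outer film = 1/(h_o·2πr_oL) = 1/(12.7×2π×0.1075×2.18) = 0.05348 K/W
R_total = 0.3301 K/W
Q = ΔT/R_total = 270/0.3301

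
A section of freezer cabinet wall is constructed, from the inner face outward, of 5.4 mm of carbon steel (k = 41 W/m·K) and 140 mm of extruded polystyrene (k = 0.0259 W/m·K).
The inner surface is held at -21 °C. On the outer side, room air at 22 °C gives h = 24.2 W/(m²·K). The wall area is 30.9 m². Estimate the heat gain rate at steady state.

Q ≈ 244 W

Series thermal resistances:
R_carbon steel = L/(kA) = 0.0054/(41×30.9) = 4.262×10^-6 K/W
R_extruded polystyrene = L/(kA) = 0.14/(0.0259×30.9) = 0.1749 K/W
R_outer film = 1/(h_o·A) = 1/(24.2×30.9) = 0.001337 K/W
R_total = 0.1763 K/W
Q = ΔT / R_total = 43 / 0.1763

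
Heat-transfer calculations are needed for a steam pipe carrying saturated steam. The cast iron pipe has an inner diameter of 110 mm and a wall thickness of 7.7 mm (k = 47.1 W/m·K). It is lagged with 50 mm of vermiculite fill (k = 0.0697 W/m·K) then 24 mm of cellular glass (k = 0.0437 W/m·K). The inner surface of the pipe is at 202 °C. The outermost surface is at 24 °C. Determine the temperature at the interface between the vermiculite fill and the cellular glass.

Treating each annulus and film as a series resistance:
R_cast iron pipe wall = ln(62.7/55)/(2π×47.1×1) = 4.428×10^-4 K/W
R_vermiculite fill = ln(112.7/62.7)/(2π×0.0697×1) = 1.339 K/W
R_cellular glass = ln(136.7/112.7)/(2π×0.0437×1) = 0.7031 K/W
R_total = 2.042 K/W
Q = ΔT/R_total = 178/2.042
Q = 87.1 W/m
T_interface = T_inner − Q·ΣR(inner→interface) = 202 − 87.1×1.339

T ≈ 85.3 °C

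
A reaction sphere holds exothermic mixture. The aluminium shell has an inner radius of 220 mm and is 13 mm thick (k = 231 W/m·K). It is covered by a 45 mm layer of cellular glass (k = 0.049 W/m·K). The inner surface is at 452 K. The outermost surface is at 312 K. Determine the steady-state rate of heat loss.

Each spherical layer contributes R = (1/r_i − 1/r_o)/(4πk):
R_aluminium shell = (1/0.22 − 1/0.233)/(4π×231) = 8.737×10^-5 K/W
R_cellular glass = (1/0.233 − 1/0.278)/(4π×0.049) = 1.128 K/W
R_total = 1.128 K/W
Q = ΔT/R_total = 140/1.128

Q ≈ 124 W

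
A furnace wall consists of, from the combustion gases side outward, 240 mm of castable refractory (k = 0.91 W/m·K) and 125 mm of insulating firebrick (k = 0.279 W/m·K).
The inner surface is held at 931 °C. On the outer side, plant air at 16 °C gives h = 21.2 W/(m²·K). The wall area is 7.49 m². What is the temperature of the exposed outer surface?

Thermal resistances in series:
R_castable refractory = L/(kA) = 0.24/(0.91×7.49) = 0.03521 K/W
R_insulating firebrick = L/(kA) = 0.125/(0.279×7.49) = 0.05982 K/W
R_outer film = 1/(h_o·A) = 1/(21.2×7.49) = 0.006298 K/W
R_total = 0.1013 K/W;  Q = ΔT/R_total = 915/0.1013 = 9030 W
T_interface = T_inner − Q·ΣR(inner→interface) = 931 − 9030×0.09503

T ≈ 72.9 °C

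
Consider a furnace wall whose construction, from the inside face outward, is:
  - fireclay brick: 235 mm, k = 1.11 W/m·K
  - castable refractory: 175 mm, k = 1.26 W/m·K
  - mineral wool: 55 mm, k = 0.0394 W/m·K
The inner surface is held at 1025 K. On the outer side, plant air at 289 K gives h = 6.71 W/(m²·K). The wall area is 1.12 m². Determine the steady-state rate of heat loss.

Treating each layer as a thermal resistance in series:
R_fireclay brick = L/(kA) = 0.235/(1.11×1.12) = 0.189 K/W
R_castable refractory = L/(kA) = 0.175/(1.26×1.12) = 0.124 K/W
R_mineral wool = L/(kA) = 0.055/(0.0394×1.12) = 1.246 K/W
R_outer film = 1/(h_o·A) = 1/(6.71×1.12) = 0.1331 K/W
R_total = 1.692 K/W
Q = ΔT / R_total = 736 / 1.692

Q ≈ 435 W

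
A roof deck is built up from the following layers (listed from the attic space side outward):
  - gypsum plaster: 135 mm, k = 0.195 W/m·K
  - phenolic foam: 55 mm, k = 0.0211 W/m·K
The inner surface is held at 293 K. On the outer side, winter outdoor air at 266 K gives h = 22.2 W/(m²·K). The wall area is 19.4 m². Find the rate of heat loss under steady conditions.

Q ≈ 157 W

Using the resistance-network approach (series):
R_gypsum plaster = L/(kA) = 0.135/(0.195×19.4) = 0.03569 K/W
R_phenolic foam = L/(kA) = 0.055/(0.0211×19.4) = 0.1344 K/W
R_outer film = 1/(h_o·A) = 1/(22.2×19.4) = 0.002322 K/W
R_total = 0.1724 K/W
Q = ΔT / R_total = 27 / 0.1724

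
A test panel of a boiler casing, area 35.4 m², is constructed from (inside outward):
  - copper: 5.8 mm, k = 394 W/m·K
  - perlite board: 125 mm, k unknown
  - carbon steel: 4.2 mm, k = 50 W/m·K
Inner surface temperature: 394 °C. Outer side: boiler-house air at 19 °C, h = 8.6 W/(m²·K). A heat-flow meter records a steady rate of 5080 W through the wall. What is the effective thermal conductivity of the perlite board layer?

k ≈ 0.0501 W/(m·K)

Model the wall as resistances in series:
R_copper = L/(kA) = 0.0058/(394×35.4) = 4.158×10^-7 K/W
R_carbon steel = L/(kA) = 0.0042/(50×35.4) = 2.373×10^-6 K/W
R_outer film = 1/(h_o·A) = 1/(8.6×35.4) = 0.003285 K/W
Sum of known resistances R_other = 0.003288 K/W
Total R = ΔT/Q = 375/5080 = 0.07382 K/W
R_perlite board = R_total − R_other = 0.07053 K/W
k = L/(R·A) = 0.125/(0.07053×35.4)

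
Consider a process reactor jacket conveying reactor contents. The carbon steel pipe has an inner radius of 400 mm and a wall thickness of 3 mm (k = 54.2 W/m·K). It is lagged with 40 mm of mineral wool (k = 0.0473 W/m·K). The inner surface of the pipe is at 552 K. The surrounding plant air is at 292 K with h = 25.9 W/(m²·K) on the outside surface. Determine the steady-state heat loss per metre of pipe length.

q′ ≈ 782 W/m

For a radial system each layer contributes R = ln(r_out/r_in)/(2πkL); films add R = 1/(hA).
R_carbon steel pipe wall = ln(403/400)/(2π×54.2×1) = 2.194×10^-5 K/W
R_mineral wool = ln(443/403)/(2π×0.0473×1) = 0.3184 K/W
R_outer film = 1/(h_o·2πr_oL) = 1/(25.9×2π×0.443×1) = 0.01387 K/W
R_total = 0.3323 K/W
Q = ΔT/R_total = 260/0.3323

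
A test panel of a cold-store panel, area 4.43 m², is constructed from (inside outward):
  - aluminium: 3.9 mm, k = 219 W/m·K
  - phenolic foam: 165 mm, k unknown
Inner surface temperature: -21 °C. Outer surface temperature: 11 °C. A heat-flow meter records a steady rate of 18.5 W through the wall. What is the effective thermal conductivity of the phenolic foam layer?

k ≈ 0.0215 W/(m·K)

Treating each layer as a thermal resistance in series:
R_aluminium = L/(kA) = 0.0039/(219×4.43) = 4.02×10^-6 K/W
Sum of known resistances R_other = 4.02×10^-6 K/W
Total R = ΔT/Q = 32/18.5 = 1.73 K/W
R_phenolic foam = R_total − R_other = 1.73 K/W
k = L/(R·A) = 0.165/(1.73×4.43)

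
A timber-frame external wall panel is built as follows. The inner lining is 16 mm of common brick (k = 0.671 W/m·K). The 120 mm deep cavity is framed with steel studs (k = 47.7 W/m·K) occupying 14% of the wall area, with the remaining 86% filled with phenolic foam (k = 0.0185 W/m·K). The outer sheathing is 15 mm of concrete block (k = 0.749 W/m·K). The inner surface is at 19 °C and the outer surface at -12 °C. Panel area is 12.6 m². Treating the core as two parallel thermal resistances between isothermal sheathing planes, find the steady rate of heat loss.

Q ≈ 6320 W

Sheathing layers in series; stud and cavity paths in parallel between them.
R_inner = 0.016/(0.671×12.6) = 0.001892 K/W
R_stud  = 0.12/(47.7×0.14×12.6) = 0.001426 K/W
R_cav   = 0.12/(0.0185×0.86×12.6) = 0.5986 K/W
1/R_core = 1/R_stud + 1/R_cav → R_core = 0.001423 K/W
R_outer = 0.015/(0.749×12.6) = 0.001589 K/W
R_total = 0.004905 K/W
Q = ΔT/R_total = 31/0.004905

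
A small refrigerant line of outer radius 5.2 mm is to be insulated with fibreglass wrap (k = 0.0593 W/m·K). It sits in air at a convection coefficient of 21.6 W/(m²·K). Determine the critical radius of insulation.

r_cr ≈ 2.75 mm

For a cylinder r_cr = k/h = 0.0593/21.6
r_cr = 2.75 mm; since the bare radius (5.2 mm) is above r_cr, any added insulation will reduce heat loss.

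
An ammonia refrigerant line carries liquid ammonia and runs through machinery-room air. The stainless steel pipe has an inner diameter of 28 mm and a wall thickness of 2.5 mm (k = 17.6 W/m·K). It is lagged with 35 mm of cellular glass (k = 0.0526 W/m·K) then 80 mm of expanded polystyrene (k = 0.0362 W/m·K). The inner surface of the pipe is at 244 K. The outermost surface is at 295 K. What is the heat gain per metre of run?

q′ ≈ 6.74 W/m

For a radial system each layer contributes R = ln(r_out/r_in)/(2πkL); films add R = 1/(hA).
R_stainless steel pipe wall = ln(16.5/14)/(2π×17.6×1) = 0.001486 K/W
R_cellular glass = ln(51.5/16.5)/(2π×0.0526×1) = 3.444 K/W
R_expanded polystyrene = ln(131.5/51.5)/(2π×0.0362×1) = 4.121 K/W
R_total = 7.567 K/W
Q = ΔT/R_total = 51/7.567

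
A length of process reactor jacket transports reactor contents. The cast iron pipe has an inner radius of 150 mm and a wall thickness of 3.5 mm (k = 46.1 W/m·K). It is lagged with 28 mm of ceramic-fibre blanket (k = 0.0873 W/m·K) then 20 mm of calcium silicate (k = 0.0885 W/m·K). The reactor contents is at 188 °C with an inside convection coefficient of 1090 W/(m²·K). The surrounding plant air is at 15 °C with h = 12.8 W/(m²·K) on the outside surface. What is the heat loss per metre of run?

q′ ≈ 311 W/m

Cylindrical conduction, so R = ln(r₂/r₁)/(2πkL) per layer, in series:
R_inner film = 1/(h_i·2πr₁L) = 1/(1090×2π×0.15×1) = 9.734×10^-4 K/W
R_cast iron pipe wall = ln(153.5/150)/(2π×46.1×1) = 7.963×10^-5 K/W
R_ceramic-fibre blanket = ln(181.5/153.5)/(2π×0.0873×1) = 0.3055 K/W
R_calcium silicate = ln(201.5/181.5)/(2π×0.0885×1) = 0.188 K/W
R_outer film = 1/(h_o·2πr_oL) = 1/(12.8×2π×0.2015×1) = 0.06171 K/W
R_total = 0.5562 K/W
Q = ΔT/R_total = 173/0.5562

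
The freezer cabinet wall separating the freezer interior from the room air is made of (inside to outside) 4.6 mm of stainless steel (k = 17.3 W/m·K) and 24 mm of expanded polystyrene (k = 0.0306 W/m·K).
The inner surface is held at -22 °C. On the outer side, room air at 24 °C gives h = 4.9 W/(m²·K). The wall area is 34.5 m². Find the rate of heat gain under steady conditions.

Q ≈ 1610 W

Using the resistance-network approach (series):
R_stainless steel = L/(kA) = 0.0046/(17.3×34.5) = 7.707×10^-6 K/W
R_expanded polystyrene = L/(kA) = 0.024/(0.0306×34.5) = 0.02273 K/W
R_outer film = 1/(h_o·A) = 1/(4.9×34.5) = 0.005915 K/W
R_total = 0.02866 K/W
Q = ΔT / R_total = 46 / 0.02866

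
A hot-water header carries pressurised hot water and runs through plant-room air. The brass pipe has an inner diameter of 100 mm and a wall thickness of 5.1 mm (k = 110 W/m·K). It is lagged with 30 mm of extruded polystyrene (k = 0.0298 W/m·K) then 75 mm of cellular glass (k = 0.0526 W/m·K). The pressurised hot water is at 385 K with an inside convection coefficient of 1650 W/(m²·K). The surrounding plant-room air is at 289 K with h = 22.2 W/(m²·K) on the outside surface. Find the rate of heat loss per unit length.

q′ ≈ 22.4 W/m

Treating each annulus and film as a series resistance:
R_inner film = 1/(h_i·2πr₁L) = 1/(1650×2π×0.05×1) = 0.001929 K/W
R_brass pipe wall = ln(55.1/50)/(2π×110×1) = 1.405×10^-4 K/W
R_extruded polystyrene = ln(85.1/55.1)/(2π×0.0298×1) = 2.322 K/W
R_cellular glass = ln(160.1/85.1)/(2π×0.0526×1) = 1.912 K/W
R_outer film = 1/(h_o·2πr_oL) = 1/(22.2×2π×0.1601×1) = 0.04478 K/W
R_total = 4.281 K/W
Q = ΔT/R_total = 96/4.281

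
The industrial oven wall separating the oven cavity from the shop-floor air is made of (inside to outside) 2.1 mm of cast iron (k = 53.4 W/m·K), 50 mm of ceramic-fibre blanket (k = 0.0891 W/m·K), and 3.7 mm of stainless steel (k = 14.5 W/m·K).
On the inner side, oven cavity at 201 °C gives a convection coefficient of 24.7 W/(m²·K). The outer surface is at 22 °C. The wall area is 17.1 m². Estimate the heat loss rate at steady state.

Model the wall as resistances in series:
R_inner film = 1/(h_i·A) = 1/(24.7×17.1) = 0.002368 K/W
R_cast iron = L/(kA) = 0.0021/(53.4×17.1) = 2.3×10^-6 K/W
R_ceramic-fibre blanket = L/(kA) = 0.05/(0.0891×17.1) = 0.03282 K/W
R_stainless steel = L/(kA) = 0.0037/(14.5×17.1) = 1.492×10^-5 K/W
R_total = 0.0352 K/W
Q = ΔT / R_total = 179 / 0.0352

Q ≈ 5080 W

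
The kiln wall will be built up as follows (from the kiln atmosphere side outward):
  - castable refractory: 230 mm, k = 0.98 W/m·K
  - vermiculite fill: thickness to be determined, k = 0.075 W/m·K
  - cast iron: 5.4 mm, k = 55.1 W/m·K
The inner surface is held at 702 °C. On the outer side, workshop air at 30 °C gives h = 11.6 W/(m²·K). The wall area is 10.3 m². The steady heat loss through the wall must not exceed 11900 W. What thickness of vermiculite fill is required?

L ≈ 19.5 mm

Thermal resistances in series:
R_castable refractory = L/(kA) = 0.23/(0.98×10.3) = 0.02279 K/W
R_cast iron = L/(kA) = 0.0054/(55.1×10.3) = 9.515×10^-6 K/W
R_outer film = 1/(h_o·A) = 1/(11.6×10.3) = 0.00837 K/W
Sum of the known resistances R_other = 0.03116 K/W
Required total resistance R_tot = ΔT/Q_allow = 672/11900 = 0.05647 K/W
R_vermiculite fill = R_tot − R_other = 0.02531 K/W
L = R·k·A = 0.02531×0.075×10.3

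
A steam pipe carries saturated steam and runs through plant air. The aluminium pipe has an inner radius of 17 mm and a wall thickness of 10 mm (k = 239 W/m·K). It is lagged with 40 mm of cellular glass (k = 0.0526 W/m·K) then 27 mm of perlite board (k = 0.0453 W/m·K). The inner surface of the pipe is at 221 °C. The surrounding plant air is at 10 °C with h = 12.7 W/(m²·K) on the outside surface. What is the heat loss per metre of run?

q′ ≈ 51.8 W/m

Per-layer cylindrical resistances, series-summed:
R_aluminium pipe wall = ln(27/17)/(2π×239×1) = 3.081×10^-4 K/W
R_cellular glass = ln(67/27)/(2π×0.0526×1) = 2.75 K/W
R_perlite board = ln(94/67)/(2π×0.0453×1) = 1.19 K/W
R_outer film = 1/(h_o·2πr_oL) = 1/(12.7×2π×0.094×1) = 0.1333 K/W
R_total = 4.073 K/W
Q = ΔT/R_total = 211/4.073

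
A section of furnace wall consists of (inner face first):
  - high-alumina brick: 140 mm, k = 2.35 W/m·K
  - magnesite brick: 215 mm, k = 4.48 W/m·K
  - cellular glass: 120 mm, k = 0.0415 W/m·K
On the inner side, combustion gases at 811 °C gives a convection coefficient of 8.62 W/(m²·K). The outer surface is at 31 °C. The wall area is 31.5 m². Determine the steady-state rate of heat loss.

Q ≈ 7890 W

Series thermal resistances:
R_inner film = 1/(h_i·A) = 1/(8.62×31.5) = 0.003683 K/W
R_high-alumina brick = L/(kA) = 0.14/(2.35×31.5) = 0.001891 K/W
R_magnesite brick = L/(kA) = 0.215/(4.48×31.5) = 0.001524 K/W
R_cellular glass = L/(kA) = 0.12/(0.0415×31.5) = 0.0918 K/W
R_total = 0.09889 K/W
Q = ΔT / R_total = 780 / 0.09889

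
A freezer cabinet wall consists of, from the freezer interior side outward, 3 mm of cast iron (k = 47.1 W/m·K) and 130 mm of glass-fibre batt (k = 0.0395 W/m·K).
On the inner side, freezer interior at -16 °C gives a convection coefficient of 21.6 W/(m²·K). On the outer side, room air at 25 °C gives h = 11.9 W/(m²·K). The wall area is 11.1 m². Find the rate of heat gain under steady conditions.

Series thermal resistances:
R_inner film = 1/(h_i·A) = 1/(21.6×11.1) = 0.004171 K/W
R_cast iron = L/(kA) = 0.003/(47.1×11.1) = 5.738×10^-6 K/W
R_glass-fibre batt = L/(kA) = 0.13/(0.0395×11.1) = 0.2965 K/W
R_outer film = 1/(h_o·A) = 1/(11.9×11.1) = 0.007571 K/W
R_total = 0.3082 K/W
Q = ΔT / R_total = 41 / 0.3082

Q ≈ 133 W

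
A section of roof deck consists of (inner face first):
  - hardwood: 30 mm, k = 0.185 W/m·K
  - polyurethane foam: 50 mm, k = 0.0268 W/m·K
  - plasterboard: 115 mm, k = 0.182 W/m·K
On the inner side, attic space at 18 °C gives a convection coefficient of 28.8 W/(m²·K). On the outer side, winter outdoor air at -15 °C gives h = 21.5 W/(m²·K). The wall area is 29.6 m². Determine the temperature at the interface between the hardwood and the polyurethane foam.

Model the wall as resistances in series:
R_inner film = 1/(h_i·A) = 1/(28.8×29.6) = 0.001173 K/W
R_hardwood = L/(kA) = 0.03/(0.185×29.6) = 0.005478 K/W
R_polyurethane foam = L/(kA) = 0.05/(0.0268×29.6) = 0.06303 K/W
R_plasterboard = L/(kA) = 0.115/(0.182×29.6) = 0.02135 K/W
R_outer film = 1/(h_o·A) = 1/(21.5×29.6) = 0.001571 K/W
R_total = 0.0926 K/W;  Q = ΔT/R_total = 33/0.0926 = 356.4 W
T_interface = T_inner − Q·ΣR(inner→interface) = 18 − 356×0.006651

T ≈ 15.6 °C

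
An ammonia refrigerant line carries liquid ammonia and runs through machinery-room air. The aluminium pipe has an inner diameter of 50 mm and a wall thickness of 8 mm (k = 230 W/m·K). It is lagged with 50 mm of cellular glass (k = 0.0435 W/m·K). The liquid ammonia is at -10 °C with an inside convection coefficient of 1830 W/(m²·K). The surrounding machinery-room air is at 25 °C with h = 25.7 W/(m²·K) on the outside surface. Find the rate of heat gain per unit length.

Treating each annulus and film as a series resistance:
R_inner film = 1/(h_i·2πr₁L) = 1/(1830×2π×0.025×1) = 0.003479 K/W
R_aluminium pipe wall = ln(33/25)/(2π×230×1) = 1.921×10^-4 K/W
R_cellular glass = ln(83/33)/(2π×0.0435×1) = 3.375 K/W
R_outer film = 1/(h_o·2πr_oL) = 1/(25.7×2π×0.083×1) = 0.07461 K/W
R_total = 3.453 K/W
Q = ΔT/R_total = 35/3.453

q′ ≈ 10.1 W/m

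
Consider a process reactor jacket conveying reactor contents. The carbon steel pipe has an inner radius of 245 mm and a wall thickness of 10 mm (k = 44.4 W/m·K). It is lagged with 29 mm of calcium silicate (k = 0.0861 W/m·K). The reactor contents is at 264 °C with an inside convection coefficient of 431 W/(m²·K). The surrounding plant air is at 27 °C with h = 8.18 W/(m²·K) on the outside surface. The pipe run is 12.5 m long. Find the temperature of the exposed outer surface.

Radial resistances (cylindrical: R_cond = ln(r_o/r_i)/(2πkL), R_conv = 1/(h·2πrL)):
R_inner film = 1/(h_i·2πr₁L) = 1/(431×2π×0.245×12.5) = 1.206×10^-4 K/W
R_carbon steel pipe wall = ln(255/245)/(2π×44.4×12.5) = 1.147×10^-5 K/W
R_calcium silicate = ln(284/255)/(2π×0.0861×12.5) = 0.01593 K/W
R_outer film = 1/(h_o·2πr_oL) = 1/(8.18×2π×0.284×12.5) = 0.005481 K/W
R_total = 0.02154 K/W
Q = ΔT/R_total = 237/0.02154
Q = 11000 W
T_interface = T_inner − Q·ΣR(inner→interface) = 264 − 11000×0.01606

T ≈ 87.3 °C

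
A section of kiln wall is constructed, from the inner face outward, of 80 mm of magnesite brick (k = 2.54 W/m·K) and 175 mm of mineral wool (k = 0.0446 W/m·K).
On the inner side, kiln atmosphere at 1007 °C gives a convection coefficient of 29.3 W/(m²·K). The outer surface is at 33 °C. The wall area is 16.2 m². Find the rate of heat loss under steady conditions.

Q ≈ 3960 W

Series thermal resistances:
R_inner film = 1/(h_i·A) = 1/(29.3×16.2) = 0.002107 K/W
R_magnesite brick = L/(kA) = 0.08/(2.54×16.2) = 0.001944 K/W
R_mineral wool = L/(kA) = 0.175/(0.0446×16.2) = 0.2422 K/W
R_total = 0.2463 K/W
Q = ΔT / R_total = 974 / 0.2463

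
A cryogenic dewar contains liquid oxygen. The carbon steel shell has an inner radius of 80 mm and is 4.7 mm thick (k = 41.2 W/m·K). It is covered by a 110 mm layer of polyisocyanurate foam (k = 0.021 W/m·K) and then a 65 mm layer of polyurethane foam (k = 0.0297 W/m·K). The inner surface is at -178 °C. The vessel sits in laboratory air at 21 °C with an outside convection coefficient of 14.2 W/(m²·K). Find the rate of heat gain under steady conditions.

Spherical conduction: R = (1/r_in − 1/r_out)/(4πk) per layer; series-sum.
R_carbon steel shell = (1/0.08 − 1/0.0847)/(4π×41.2) = 0.00134 K/W
R_polyisocyanurate foam = (1/0.0847 − 1/0.1947)/(4π×0.021) = 25.28 K/W
R_polyurethane foam = (1/0.1947 − 1/0.2597)/(4π×0.0297) = 3.444 K/W
R_outer film = 1/(h·4πr_o²) = 1/(14.2×4π×0.2597²) = 0.08309 K/W
R_total = 28.81 K/W
Q = ΔT/R_total = 199/28.81

Q ≈ 6.91 W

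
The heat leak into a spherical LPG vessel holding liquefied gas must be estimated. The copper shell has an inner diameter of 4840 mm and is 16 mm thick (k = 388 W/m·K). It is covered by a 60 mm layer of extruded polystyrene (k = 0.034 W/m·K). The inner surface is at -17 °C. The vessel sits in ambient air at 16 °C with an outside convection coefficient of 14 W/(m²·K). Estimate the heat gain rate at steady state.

Q ≈ 1370 W

Each spherical layer contributes R = (1/r_i − 1/r_o)/(4πk):
R_copper shell = (1/2.42 − 1/2.436)/(4π×388) = 5.567×10^-7 K/W
R_extruded polystyrene = (1/2.436 − 1/2.496)/(4π×0.034) = 0.0231 K/W
R_outer film = 1/(h·4πr_o²) = 1/(14×4π×2.496²) = 9.124×10^-4 K/W
R_total = 0.02401 K/W
Q = ΔT/R_total = 33/0.02401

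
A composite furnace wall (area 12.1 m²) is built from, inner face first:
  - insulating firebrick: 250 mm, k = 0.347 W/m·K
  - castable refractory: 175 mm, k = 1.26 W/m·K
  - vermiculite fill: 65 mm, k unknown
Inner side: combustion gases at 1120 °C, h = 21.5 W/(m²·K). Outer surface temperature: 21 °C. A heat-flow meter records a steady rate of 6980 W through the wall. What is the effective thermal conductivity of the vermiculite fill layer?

k ≈ 0.065 W/(m·K)

Using the resistance-network approach (series):
R_inner film = 1/(h_i·A) = 1/(21.5×12.1) = 0.003844 K/W
R_insulating firebrick = L/(kA) = 0.25/(0.347×12.1) = 0.05954 K/W
R_castable refractory = L/(kA) = 0.175/(1.26×12.1) = 0.01148 K/W
Sum of known resistances R_other = 0.07486 K/W
Total R = ΔT/Q = 1099/6980 = 0.1574 K/W
R_vermiculite fill = R_total − R_other = 0.08259 K/W
k = L/(R·A) = 0.065/(0.08259×12.1)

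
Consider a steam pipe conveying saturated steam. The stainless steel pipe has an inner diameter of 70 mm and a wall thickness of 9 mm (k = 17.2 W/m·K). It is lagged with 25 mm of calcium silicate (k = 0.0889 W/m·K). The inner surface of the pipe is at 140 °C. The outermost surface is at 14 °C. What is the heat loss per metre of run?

Radial resistances (cylindrical: R_cond = ln(r_o/r_i)/(2πkL), R_conv = 1/(h·2πrL)):
R_stainless steel pipe wall = ln(44/35)/(2π×17.2×1) = 0.002118 K/W
R_calcium silicate = ln(69/44)/(2π×0.0889×1) = 0.8055 K/W
R_total = 0.8076 K/W
Q = ΔT/R_total = 126/0.8076

q′ ≈ 156 W/m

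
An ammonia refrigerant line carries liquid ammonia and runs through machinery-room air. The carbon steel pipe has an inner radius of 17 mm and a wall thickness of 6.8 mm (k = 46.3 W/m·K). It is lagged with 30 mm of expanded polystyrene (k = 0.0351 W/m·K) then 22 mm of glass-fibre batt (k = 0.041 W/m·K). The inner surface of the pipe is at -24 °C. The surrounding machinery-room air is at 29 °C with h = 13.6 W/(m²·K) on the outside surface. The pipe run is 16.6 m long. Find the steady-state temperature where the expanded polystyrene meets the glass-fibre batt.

Radial resistances (cylindrical: R_cond = ln(r_o/r_i)/(2πkL), R_conv = 1/(h·2πrL)):
R_carbon steel pipe wall = ln(23.8/17)/(2π×46.3×16.6) = 6.968×10^-5 K/W
R_expanded polystyrene = ln(53.8/23.8)/(2π×0.0351×16.6) = 0.2228 K/W
R_glass-fibre batt = ln(75.8/53.8)/(2π×0.041×16.6) = 0.08017 K/W
R_outer film = 1/(h_o·2πr_oL) = 1/(13.6×2π×0.0758×16.6) = 0.0093 K/W
R_total = 0.3123 K/W
Q = ΔT/R_total = 53/0.3123
Q = 170 W
T_interface = T_inner + Q·ΣR(inner→interface) = -24 + 170×0.2228

T ≈ 13.8 °C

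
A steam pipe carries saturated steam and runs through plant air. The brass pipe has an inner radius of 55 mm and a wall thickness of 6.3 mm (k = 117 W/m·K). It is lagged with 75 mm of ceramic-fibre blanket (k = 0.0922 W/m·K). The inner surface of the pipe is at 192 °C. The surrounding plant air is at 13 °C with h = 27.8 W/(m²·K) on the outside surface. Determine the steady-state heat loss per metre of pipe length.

q′ ≈ 126 W/m

Radial resistances (cylindrical: R_cond = ln(r_o/r_i)/(2πkL), R_conv = 1/(h·2πrL)):
R_brass pipe wall = ln(61.3/55)/(2π×117×1) = 1.475×10^-4 K/W
R_ceramic-fibre blanket = ln(136.3/61.3)/(2π×0.0922×1) = 1.379 K/W
R_outer film = 1/(h_o·2πr_oL) = 1/(27.8×2π×0.1363×1) = 0.042 K/W
R_total = 1.422 K/W
Q = ΔT/R_total = 179/1.422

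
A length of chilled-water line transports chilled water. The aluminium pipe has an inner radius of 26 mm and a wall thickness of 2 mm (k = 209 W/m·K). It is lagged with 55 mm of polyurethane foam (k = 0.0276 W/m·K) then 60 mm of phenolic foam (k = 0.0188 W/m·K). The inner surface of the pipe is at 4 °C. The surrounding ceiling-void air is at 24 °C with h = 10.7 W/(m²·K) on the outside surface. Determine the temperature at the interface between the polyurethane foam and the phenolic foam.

T ≈ 15.4 °C

Radial resistances (cylindrical: R_cond = ln(r_o/r_i)/(2πkL), R_conv = 1/(h·2πrL)):
R_aluminium pipe wall = ln(28/26)/(2π×209×1) = 5.643×10^-5 K/W
R_polyurethane foam = ln(83/28)/(2π×0.0276×1) = 6.266 K/W
R_phenolic foam = ln(143/83)/(2π×0.0188×1) = 4.605 K/W
R_outer film = 1/(h_o·2πr_oL) = 1/(10.7×2π×0.143×1) = 0.104 K/W
R_total = 10.98 K/W
Q = ΔT/R_total = 20/10.98
Q = 1.82 W/m
T_interface = T_inner + Q·ΣR(inner→interface) = 4 + 1.82×6.266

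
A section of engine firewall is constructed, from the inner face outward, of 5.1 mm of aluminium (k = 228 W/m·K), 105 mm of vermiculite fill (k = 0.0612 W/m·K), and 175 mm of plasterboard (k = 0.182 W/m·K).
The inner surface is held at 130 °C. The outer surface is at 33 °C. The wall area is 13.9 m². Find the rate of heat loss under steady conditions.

Treating each layer as a thermal resistance in series:
R_aluminium = L/(kA) = 0.0051/(228×13.9) = 1.609×10^-6 K/W
R_vermiculite fill = L/(kA) = 0.105/(0.0612×13.9) = 0.1234 K/W
R_plasterboard = L/(kA) = 0.175/(0.182×13.9) = 0.06918 K/W
R_total = 0.1926 K/W
Q = ΔT / R_total = 97 / 0.1926

Q ≈ 504 W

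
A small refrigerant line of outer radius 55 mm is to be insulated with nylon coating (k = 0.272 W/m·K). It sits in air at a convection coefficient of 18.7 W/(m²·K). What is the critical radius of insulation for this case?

For a cylinder r_cr = k/h = 0.272/18.7
r_cr = 14.5 mm; since the bare radius (55 mm) is above r_cr, any added insulation will reduce heat loss.

r_cr ≈ 14.5 mm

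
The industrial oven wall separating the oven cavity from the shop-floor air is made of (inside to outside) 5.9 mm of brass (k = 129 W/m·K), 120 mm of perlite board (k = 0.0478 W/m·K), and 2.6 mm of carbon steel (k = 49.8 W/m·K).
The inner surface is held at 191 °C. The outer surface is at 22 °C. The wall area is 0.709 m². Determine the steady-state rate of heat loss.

Thermal resistances in series:
R_brass = L/(kA) = 0.0059/(129×0.709) = 6.451×10^-5 K/W
R_perlite board = L/(kA) = 0.12/(0.0478×0.709) = 3.541 K/W
R_carbon steel = L/(kA) = 0.0026/(49.8×0.709) = 7.364×10^-5 K/W
R_total = 3.541 K/W
Q = ΔT / R_total = 169 / 3.541

Q ≈ 47.7 W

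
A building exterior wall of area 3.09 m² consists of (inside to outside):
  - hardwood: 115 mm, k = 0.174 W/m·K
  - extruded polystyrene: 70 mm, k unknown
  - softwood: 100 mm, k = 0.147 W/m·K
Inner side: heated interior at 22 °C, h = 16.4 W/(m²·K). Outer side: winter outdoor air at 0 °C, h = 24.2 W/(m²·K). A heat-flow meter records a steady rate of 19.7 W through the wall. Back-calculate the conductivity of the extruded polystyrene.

k ≈ 0.0349 W/(m·K)

Model the wall as resistances in series:
R_inner film = 1/(h_i·A) = 1/(16.4×3.09) = 0.01973 K/W
R_hardwood = L/(kA) = 0.115/(0.174×3.09) = 0.2139 K/W
R_softwood = L/(kA) = 0.1/(0.147×3.09) = 0.2202 K/W
R_outer film = 1/(h_o·A) = 1/(24.2×3.09) = 0.01337 K/W
Sum of known resistances R_other = 0.4671 K/W
Total R = ΔT/Q = 22/19.7 = 1.117 K/W
R_extruded polystyrene = R_total − R_other = 0.6496 K/W
k = L/(R·A) = 0.07/(0.6496×3.09)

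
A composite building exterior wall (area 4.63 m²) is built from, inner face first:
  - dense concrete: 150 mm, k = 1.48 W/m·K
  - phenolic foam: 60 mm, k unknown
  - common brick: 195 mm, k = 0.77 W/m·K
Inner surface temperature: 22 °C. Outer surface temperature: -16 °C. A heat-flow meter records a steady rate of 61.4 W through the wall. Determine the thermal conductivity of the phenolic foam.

Model the wall as resistances in series:
R_dense concrete = L/(kA) = 0.15/(1.48×4.63) = 0.02189 K/W
R_common brick = L/(kA) = 0.195/(0.77×4.63) = 0.0547 K/W
Sum of known resistances R_other = 0.07659 K/W
Total R = ΔT/Q = 38/61.4 = 0.6189 K/W
R_phenolic foam = R_total − R_other = 0.5423 K/W
k = L/(R·A) = 0.06/(0.5423×4.63)

k ≈ 0.0239 W/(m·K)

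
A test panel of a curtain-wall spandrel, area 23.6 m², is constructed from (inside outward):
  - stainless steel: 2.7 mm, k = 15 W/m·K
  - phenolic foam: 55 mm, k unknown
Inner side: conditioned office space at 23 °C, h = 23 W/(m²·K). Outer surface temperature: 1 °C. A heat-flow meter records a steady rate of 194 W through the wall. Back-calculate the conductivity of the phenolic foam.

Model the wall as resistances in series:
R_inner film = 1/(h_i·A) = 1/(23×23.6) = 0.001842 K/W
R_stainless steel = L/(kA) = 0.0027/(15×23.6) = 7.627×10^-6 K/W
Sum of known resistances R_other = 0.00185 K/W
Total R = ΔT/Q = 22/194 = 0.1134 K/W
R_phenolic foam = R_total − R_other = 0.1116 K/W
k = L/(R·A) = 0.055/(0.1116×23.6)

k ≈ 0.0209 W/(m·K)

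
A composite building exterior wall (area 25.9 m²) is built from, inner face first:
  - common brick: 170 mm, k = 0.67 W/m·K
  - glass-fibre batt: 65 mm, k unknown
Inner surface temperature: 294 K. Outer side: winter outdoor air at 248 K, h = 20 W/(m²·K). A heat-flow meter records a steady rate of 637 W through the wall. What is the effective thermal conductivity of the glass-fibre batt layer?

k ≈ 0.0415 W/(m·K)

Using the resistance-network approach (series):
R_common brick = L/(kA) = 0.17/(0.67×25.9) = 0.009797 K/W
R_outer film = 1/(h_o·A) = 1/(20×25.9) = 0.001931 K/W
Sum of known resistances R_other = 0.01173 K/W
Total R = ΔT/Q = 46/637 = 0.07221 K/W
R_glass-fibre batt = R_total − R_other = 0.06049 K/W
k = L/(R·A) = 0.065/(0.06049×25.9)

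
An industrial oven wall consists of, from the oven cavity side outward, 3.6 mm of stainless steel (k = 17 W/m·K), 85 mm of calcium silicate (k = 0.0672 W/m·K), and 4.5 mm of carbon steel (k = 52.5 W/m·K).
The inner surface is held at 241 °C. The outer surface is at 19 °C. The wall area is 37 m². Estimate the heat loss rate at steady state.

Q ≈ 6490 W

Using the resistance-network approach (series):
R_stainless steel = L/(kA) = 0.0036/(17×37) = 5.723×10^-6 K/W
R_calcium silicate = L/(kA) = 0.085/(0.0672×37) = 0.03419 K/W
R_carbon steel = L/(kA) = 0.0045/(52.5×37) = 2.317×10^-6 K/W
R_total = 0.03419 K/W
Q = ΔT / R_total = 222 / 0.03419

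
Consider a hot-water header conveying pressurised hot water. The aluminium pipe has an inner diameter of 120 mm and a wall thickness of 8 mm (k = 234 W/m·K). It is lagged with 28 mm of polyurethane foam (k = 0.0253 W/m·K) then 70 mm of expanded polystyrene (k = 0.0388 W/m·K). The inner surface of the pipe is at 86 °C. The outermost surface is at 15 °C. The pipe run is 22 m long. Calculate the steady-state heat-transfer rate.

Treating each annulus and film as a series resistance:
R_aluminium pipe wall = ln(68/60)/(2π×234×22) = 3.87×10^-6 K/W
R_polyurethane foam = ln(96/68)/(2π×0.0253×22) = 0.0986 K/W
R_expanded polystyrene = ln(166/96)/(2π×0.0388×22) = 0.1021 K/W
R_total = 0.2007 K/W
Q = ΔT/R_total = 71/0.2007

Q ≈ 354 W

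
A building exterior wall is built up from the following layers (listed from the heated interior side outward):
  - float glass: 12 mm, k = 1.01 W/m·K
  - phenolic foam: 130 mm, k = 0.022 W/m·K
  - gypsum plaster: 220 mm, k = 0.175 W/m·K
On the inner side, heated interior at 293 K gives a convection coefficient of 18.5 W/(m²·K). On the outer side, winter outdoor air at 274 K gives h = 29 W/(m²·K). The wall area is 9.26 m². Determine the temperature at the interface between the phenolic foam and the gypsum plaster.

T ≈ 277 K

Model the wall as resistances in series:
R_inner film = 1/(h_i·A) = 1/(18.5×9.26) = 0.005837 K/W
R_float glass = L/(kA) = 0.012/(1.01×9.26) = 0.001283 K/W
R_phenolic foam = L/(kA) = 0.13/(0.022×9.26) = 0.6381 K/W
R_gypsum plaster = L/(kA) = 0.22/(0.175×9.26) = 0.1358 K/W
R_outer film = 1/(h_o·A) = 1/(29×9.26) = 0.003724 K/W
R_total = 0.7847 K/W;  Q = ΔT/R_total = 19/0.7847 = 24.21 W
T_interface = T_inner − Q·ΣR(inner→interface) = 293 − 24.2×0.6453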